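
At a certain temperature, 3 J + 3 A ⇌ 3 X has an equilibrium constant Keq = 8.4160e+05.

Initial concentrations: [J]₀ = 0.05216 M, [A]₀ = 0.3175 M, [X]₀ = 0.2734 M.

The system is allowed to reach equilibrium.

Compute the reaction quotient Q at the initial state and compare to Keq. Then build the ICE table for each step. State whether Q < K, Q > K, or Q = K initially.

Q₀ = 4499; Q < K (proceeds forward)

Q₀ = 4499 vs Keq = 8.4160e+05 ⇒ Q<K, forward
Step 1:
                  J         A         X
  Initial   0.05216    0.3175    0.2734
  Change   -0.04018  -0.04018   0.04018
  Equil     0.01198    0.2773    0.3136
  solve Keq expr → x = 0.01339; check Q = 8.4160e+05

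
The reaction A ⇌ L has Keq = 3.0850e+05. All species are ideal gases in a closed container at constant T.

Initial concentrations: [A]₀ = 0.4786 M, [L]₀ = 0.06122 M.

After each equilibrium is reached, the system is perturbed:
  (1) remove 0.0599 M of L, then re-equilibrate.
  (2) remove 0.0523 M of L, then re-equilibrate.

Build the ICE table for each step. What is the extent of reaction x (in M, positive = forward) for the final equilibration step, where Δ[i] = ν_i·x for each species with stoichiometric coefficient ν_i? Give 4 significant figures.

x = 1.6953e-07 M

Q₀ = 0.1279 vs Keq = 3.0850e+05 ⇒ Q<K, forward
Step 1:
                    A           L
  I            0.4786     0.06122
  C           -0.4786      0.4786
  E        1.7498e-06      0.5398
  solve Keq expr → x = 0.4786; check Q = 3.0850e+05
Then remove 0.0599 M of L.
Step 2:
                    A           L
  I        1.7498e-06      0.4799
  C       -1.9416e-07  1.9416e-07
  E        1.5557e-06      0.4799
  solve Keq expr → x = 1.9416e-07; check Q = 3.0850e+05
Then remove 0.0523 M of L.
Step 3:
                    A           L
  I        1.5557e-06      0.4276
  C       -1.6953e-07  1.6953e-07
  E        1.3861e-06      0.4276
  solve Keq expr → x = 1.6953e-07; check Q = 3.0850e+05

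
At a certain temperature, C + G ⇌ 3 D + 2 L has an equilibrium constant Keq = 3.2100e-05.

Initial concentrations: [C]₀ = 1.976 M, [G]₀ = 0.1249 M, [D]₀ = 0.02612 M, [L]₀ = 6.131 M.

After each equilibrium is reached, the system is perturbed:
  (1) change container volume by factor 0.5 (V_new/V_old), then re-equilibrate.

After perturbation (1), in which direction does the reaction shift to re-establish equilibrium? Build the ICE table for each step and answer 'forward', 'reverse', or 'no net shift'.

Direction: reverse

Q₀ = 0.002714 vs Keq = 3.2100e-05 ⇒ Q>K, reverse
Step 1:
                    C           G           D           L
  init          1.976      0.1249     0.02612       6.131
  Δ          0.006683    0.006683    -0.02005    -0.01337
  eq            1.983      0.1316    0.006071       6.118
  solve Keq expr → x = -0.006683; check Q = 3.2100e-05
Then change container volume by factor 0.5 (V_new/V_old).
Step 2:
                    C           G           D           L
  init          3.965      0.2632     0.01214       12.24
  Δ          0.002018    0.002018   -0.006053   -0.004035
  eq            3.967      0.2652    0.006089       12.23
  solve Keq expr → x = -0.002018; check Q = 3.2100e-05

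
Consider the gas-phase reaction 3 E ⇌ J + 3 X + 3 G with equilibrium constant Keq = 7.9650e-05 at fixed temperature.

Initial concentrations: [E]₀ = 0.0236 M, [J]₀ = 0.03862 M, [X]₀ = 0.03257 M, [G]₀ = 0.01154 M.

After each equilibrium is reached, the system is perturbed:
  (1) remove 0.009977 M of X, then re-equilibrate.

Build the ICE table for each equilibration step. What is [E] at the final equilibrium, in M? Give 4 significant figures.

[E]_eq = 0.008318 M

Q₀ = 1.5601e-07 vs Keq = 7.9650e-05 ⇒ Q<K, forward
Step 1:
                   E          J          X          G
  Initial     0.0236    0.03862    0.03257    0.01154
  Change    -0.01393   0.004645    0.01393    0.01393
  Equil     0.009666    0.04326     0.0465    0.02547
  solve Keq expr → x = 0.004645; check Q = 7.9650e-05
Then remove 0.009977 M of X.
Step 2:
                   E          J          X          G
  Initial   0.009666    0.04326    0.03653    0.02547
  Change   -0.001348 4.4941e-04   0.001348   0.001348
  Equil     0.008318    0.04371    0.03788    0.02682
  solve Keq expr → x = 4.4941e-04; check Q = 7.9650e-05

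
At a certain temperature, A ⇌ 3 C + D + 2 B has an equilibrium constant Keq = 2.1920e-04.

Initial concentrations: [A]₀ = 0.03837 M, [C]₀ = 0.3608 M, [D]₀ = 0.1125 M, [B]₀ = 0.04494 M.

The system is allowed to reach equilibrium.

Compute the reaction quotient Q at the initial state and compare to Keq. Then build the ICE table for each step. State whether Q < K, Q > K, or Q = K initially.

Q₀ = 2.7812e-04; Q > K (proceeds reverse)

Q₀ = 2.7812e-04 vs Keq = 2.1920e-04 ⇒ Q>K, reverse
Step 1:
                    A           C           D           B
  init        0.03837      0.3608      0.1125     0.04494
  Δ          0.001568   -0.004703   -0.001568   -0.003135
  eq          0.03994      0.3561      0.1109      0.0418
  solve Keq expr → x = -0.001568; check Q = 2.1920e-04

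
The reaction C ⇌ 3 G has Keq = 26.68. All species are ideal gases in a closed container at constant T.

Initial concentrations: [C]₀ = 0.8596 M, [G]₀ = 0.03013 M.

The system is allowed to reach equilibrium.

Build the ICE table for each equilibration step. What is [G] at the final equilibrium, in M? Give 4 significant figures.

[G]_eq = 1.872 M

Q₀ = 3.1820e-05 vs Keq = 26.68 ⇒ Q<K, forward
Step 1:
                    C           G
  Initial      0.8596     0.03013
  Change      -0.6138       1.842
  Equil        0.2458       1.872
  solve Keq expr → x = 0.6138; check Q = 26.68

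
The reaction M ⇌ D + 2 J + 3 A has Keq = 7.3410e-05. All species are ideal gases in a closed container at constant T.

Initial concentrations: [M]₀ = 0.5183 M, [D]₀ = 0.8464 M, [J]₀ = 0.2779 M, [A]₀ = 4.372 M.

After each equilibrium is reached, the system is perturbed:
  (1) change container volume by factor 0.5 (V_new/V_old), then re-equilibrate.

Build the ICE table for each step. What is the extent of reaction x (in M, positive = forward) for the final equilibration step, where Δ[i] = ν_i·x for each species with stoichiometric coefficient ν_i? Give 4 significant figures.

Q₀ = 10.54 vs Keq = 7.3410e-05 ⇒ Q>K, reverse
Step 1:
                  M         D         J         A
  Initial    0.5183    0.8464    0.2779     4.372
  Change     0.1384   -0.1384   -0.2769   -0.4153
  Equil      0.6567     0.708  0.001048     3.957
  solve Keq expr → x = -0.1384; check Q = 7.3410e-05
Then change container volume by factor 0.5 (V_new/V_old).
Step 2:
                  M         D         J         A
  Initial     1.313     1.416  0.002097     7.913
  Change  8.6292e-04 -8.6292e-04 -0.001726 -0.002589
  Equil       1.314     1.415 3.7111e-04     7.911
  solve Keq expr → x = -8.6292e-04; check Q = 7.3410e-05

x = -8.6292e-04 M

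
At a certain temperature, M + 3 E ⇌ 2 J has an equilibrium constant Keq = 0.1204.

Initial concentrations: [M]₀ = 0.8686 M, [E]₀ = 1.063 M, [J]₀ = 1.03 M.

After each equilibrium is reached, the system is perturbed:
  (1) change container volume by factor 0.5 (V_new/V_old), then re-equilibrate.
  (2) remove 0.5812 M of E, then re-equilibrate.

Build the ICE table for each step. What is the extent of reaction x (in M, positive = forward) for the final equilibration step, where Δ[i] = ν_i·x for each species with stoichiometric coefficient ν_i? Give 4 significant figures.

x = -0.1112 M

Q₀ = 1.017 vs Keq = 0.1204 ⇒ Q>K, reverse
Step 1:
                    M           E           J
  Initial      0.8686       1.063        1.03
  Change       0.1682      0.5047     -0.3365
  Equil         1.037       1.568      0.6935
  solve Keq expr → x = -0.1682; check Q = 0.1204
Then change container volume by factor 0.5 (V_new/V_old).
Step 2:
                    M           E           J
  Initial       2.074       3.135       1.387
  Change      -0.2222     -0.6666      0.4444
  Equil         1.851       2.469       1.831
  solve Keq expr → x = 0.2222; check Q = 0.1204
Then remove 0.5812 M of E.
Step 3:
                    M           E           J
  Initial       1.851       1.888       1.831
  Change       0.1112      0.3335     -0.2223
  Equil         1.963       2.221       1.609
  solve Keq expr → x = -0.1112; check Q = 0.1204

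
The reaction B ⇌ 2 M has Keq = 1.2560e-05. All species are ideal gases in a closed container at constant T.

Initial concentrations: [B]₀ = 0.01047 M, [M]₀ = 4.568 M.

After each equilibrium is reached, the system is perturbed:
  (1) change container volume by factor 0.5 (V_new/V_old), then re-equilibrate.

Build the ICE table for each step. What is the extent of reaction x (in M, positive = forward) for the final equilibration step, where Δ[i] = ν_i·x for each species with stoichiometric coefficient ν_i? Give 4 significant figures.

Q₀ = 1993 vs Keq = 1.2560e-05 ⇒ Q>K, reverse
Step 1:
                   B          M
  init       0.01047      4.568
  Δ            2.281     -4.563
  eq           2.292   0.005365
  solve Keq expr → x = -2.281; check Q = 1.2560e-05
Then change container volume by factor 0.5 (V_new/V_old).
Step 2:
                   B          M
  init         4.584    0.01073
  Δ         0.001571  -0.003142
  eq           4.585   0.007589
  solve Keq expr → x = -0.001571; check Q = 1.2560e-05

x = -0.001571 M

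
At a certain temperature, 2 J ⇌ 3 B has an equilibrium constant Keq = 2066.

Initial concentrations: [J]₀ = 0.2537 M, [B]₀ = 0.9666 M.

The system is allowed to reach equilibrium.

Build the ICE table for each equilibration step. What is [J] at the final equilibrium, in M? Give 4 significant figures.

[J]_eq = 0.03255 M

Q₀ = 14.03 vs Keq = 2066 ⇒ Q<K, forward
Step 1:
                  J         B
  I          0.2537    0.9666
  C         -0.2212    0.3317
  E         0.03255     1.298
  solve Keq expr → x = 0.1106; check Q = 2066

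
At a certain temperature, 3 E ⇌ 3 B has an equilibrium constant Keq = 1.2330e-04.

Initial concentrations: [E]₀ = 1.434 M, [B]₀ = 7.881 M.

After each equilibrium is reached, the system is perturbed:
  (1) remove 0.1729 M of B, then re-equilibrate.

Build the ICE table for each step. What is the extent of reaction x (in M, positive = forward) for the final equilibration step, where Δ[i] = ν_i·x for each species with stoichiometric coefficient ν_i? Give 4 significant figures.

x = 0.0549 M

Q₀ = 166 vs Keq = 1.2330e-04 ⇒ Q>K, reverse
Step 1:
                    E           B
  I             1.434       7.881
  C             7.439      -7.439
  E             8.873      0.4416
  solve Keq expr → x = -2.48; check Q = 1.2330e-04
Then remove 0.1729 M of B.
Step 2:
                    E           B
  I             8.873      0.2687
  C           -0.1647      0.1647
  E             8.709      0.4334
  solve Keq expr → x = 0.0549; check Q = 1.2330e-04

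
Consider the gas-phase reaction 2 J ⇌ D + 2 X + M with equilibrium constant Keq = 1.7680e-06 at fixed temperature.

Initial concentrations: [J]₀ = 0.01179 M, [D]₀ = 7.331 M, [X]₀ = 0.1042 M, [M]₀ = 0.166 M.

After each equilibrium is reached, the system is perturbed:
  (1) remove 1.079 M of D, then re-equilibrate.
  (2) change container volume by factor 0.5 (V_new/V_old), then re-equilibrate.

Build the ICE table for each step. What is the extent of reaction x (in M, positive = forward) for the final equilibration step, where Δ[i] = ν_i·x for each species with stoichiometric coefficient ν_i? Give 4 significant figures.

Q₀ = 95.06 vs Keq = 1.7680e-06 ⇒ Q>K, reverse
Step 1:
                   J          D          X          M
  init       0.01179      7.331     0.1042      0.166
  Δ            0.104   -0.05202     -0.104   -0.05202
  eq          0.1158      7.279 1.6907e-04      0.114
  solve Keq expr → x = -0.05202; check Q = 1.7680e-06
Then remove 1.079 M of D.
Step 2:
                   J          D          X          M
  init        0.1158        6.2 1.6907e-04      0.114
  Δ       -1.4094e-05 7.0471e-06 1.4094e-05 7.0471e-06
  eq          0.1158        6.2 1.8317e-04      0.114
  solve Keq expr → x = 7.0471e-06; check Q = 1.7680e-06
Then change container volume by factor 0.5 (V_new/V_old).
Step 3:
                   J          D          X          M
  init        0.2316       12.4 3.6633e-04      0.228
  Δ       1.8298e-04 -9.1492e-05 -1.8298e-04 -9.1492e-05
  eq          0.2318       12.4 1.8335e-04     0.2279
  solve Keq expr → x = -9.1492e-05; check Q = 1.7680e-06

x = -9.1492e-05 M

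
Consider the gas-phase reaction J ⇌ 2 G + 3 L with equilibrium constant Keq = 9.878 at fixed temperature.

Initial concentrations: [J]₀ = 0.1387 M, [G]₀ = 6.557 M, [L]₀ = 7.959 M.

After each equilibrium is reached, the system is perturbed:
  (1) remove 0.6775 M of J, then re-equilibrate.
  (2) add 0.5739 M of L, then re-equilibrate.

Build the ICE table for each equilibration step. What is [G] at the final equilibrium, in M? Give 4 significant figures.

[G]_eq = 1.967 M

Q₀ = 1.5628e+05 vs Keq = 9.878 ⇒ Q>K, reverse
Step 1:
                  J         G         L
  init       0.1387     6.557     7.959
  Δ           2.118    -4.236    -6.354
  eq          2.257     2.321     1.605
  solve Keq expr → x = -2.118; check Q = 9.878
Then remove 0.6775 M of J.
Step 2:
                  J         G         L
  init        1.579     2.321     1.605
  Δ         0.04339  -0.08678   -0.1302
  eq          1.622     2.234     1.475
  solve Keq expr → x = -0.04339; check Q = 9.878
Then add 0.5739 M of L.
Step 3:
                  J         G         L
  init        1.622     2.234     2.049
  Δ          0.1335    -0.267   -0.4004
  eq          1.756     1.967     1.649
  solve Keq expr → x = -0.1335; check Q = 9.878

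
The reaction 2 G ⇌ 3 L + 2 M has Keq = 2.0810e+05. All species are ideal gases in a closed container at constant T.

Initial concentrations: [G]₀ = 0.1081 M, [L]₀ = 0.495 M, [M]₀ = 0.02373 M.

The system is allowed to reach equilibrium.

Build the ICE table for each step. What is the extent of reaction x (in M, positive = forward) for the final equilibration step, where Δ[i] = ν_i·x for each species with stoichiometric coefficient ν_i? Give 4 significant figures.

x = 0.05397 M

Q₀ = 0.005845 vs Keq = 2.0810e+05 ⇒ Q<K, forward
Step 1:
                  G         L         M
  Initial    0.1081     0.495   0.02373
  Change    -0.1079    0.1619    0.1079
  Equil   1.5369e-04    0.6569    0.1317
  solve Keq expr → x = 0.05397; check Q = 2.0810e+05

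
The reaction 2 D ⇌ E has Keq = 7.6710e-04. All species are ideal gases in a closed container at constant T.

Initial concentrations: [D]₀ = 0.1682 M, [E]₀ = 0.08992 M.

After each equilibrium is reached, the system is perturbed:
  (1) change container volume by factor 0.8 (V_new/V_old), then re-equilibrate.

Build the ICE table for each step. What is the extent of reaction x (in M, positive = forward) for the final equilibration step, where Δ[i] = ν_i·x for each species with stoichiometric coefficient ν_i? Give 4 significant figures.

x = 2.8968e-05 M

Q₀ = 3.178 vs Keq = 7.6710e-04 ⇒ Q>K, reverse
Step 1:
                   D          E
  Initial     0.1682    0.08992
  Change      0.1797   -0.08983
  Equil       0.3479 9.2821e-05
  solve Keq expr → x = -0.08983; check Q = 7.6710e-04
Then change container volume by factor 0.8 (V_new/V_old).
Step 2:
                   D          E
  Initial     0.4348 1.1603e-04
  Change  -5.7936e-05 2.8968e-05
  Equil       0.4348 1.4499e-04
  solve Keq expr → x = 2.8968e-05; check Q = 7.6710e-04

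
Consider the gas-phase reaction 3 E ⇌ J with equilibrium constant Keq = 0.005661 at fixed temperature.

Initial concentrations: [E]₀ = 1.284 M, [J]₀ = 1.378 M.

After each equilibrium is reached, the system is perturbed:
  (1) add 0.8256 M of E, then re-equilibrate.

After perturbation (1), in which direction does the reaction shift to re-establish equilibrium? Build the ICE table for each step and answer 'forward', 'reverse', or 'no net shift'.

Q₀ = 0.651 vs Keq = 0.005661 ⇒ Q>K, reverse
Step 1:
                  E         J
  Initial     1.284     1.378
  Change      2.895   -0.9649
  Equil       4.179    0.4131
  solve Keq expr → x = -0.9649; check Q = 0.005661
Then add 0.8256 M of E.
Step 2:
                  E         J
  Initial     5.004    0.4131
  Change    -0.4089    0.1363
  Equil       4.595    0.5494
  solve Keq expr → x = 0.1363; check Q = 0.005661

Direction: forward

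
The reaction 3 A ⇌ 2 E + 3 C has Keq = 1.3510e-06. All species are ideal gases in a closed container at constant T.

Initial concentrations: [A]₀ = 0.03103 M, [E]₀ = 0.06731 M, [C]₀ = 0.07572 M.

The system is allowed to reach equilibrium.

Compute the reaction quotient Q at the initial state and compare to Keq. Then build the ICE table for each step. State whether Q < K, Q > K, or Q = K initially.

Q₀ = 0.06583; Q > K (proceeds reverse)

Q₀ = 0.06583 vs Keq = 1.3510e-06 ⇒ Q>K, reverse
Step 1:
                   A          E          C
  Initial    0.03103    0.06731    0.07572
  Change     0.06349   -0.04233   -0.06349
  Equil      0.09452    0.02498    0.01223
  solve Keq expr → x = -0.02116; check Q = 1.3510e-06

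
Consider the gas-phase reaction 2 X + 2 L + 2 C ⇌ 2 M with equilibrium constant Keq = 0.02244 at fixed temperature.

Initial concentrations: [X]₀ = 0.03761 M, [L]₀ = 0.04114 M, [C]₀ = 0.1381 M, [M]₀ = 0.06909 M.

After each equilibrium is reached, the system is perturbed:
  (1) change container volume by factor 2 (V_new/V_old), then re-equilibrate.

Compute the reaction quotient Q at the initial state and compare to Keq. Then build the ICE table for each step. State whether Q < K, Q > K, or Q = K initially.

Q₀ = 1.0455e+05; Q > K (proceeds reverse)

Q₀ = 1.0455e+05 vs Keq = 0.02244 ⇒ Q>K, reverse
Step 1:
                  X         L         C         M
  Initial   0.03761   0.04114    0.1381   0.06909
  Change    0.06873   0.06873   0.06873  -0.06873
  Equil      0.1063    0.1099    0.2068 3.6198e-04
  solve Keq expr → x = -0.03436; check Q = 0.02244
Then change container volume by factor 2 (V_new/V_old).
Step 2:
                  X         L         C         M
  Initial   0.05317   0.05493    0.1034 1.8099e-04
  Change  1.3545e-04 1.3545e-04 1.3545e-04 -1.3545e-04
  Equil      0.0533   0.05507    0.1035 4.5534e-05
  solve Keq expr → x = -6.7727e-05; check Q = 0.02244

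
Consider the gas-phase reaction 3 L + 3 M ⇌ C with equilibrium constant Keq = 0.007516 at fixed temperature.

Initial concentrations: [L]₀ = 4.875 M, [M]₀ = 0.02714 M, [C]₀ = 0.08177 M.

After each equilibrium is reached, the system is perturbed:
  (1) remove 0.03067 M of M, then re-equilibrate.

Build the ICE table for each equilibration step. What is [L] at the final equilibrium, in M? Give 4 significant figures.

Q₀ = 35.31 vs Keq = 0.007516 ⇒ Q>K, reverse
Step 1:
                    L           M           C
  I             4.875     0.02714     0.08177
  C            0.2072      0.2072    -0.06907
  E             5.082      0.2344      0.0127
  solve Keq expr → x = -0.06907; check Q = 0.007516
Then remove 0.03067 M of M.
Step 2:
                    L           M           C
  I             5.082      0.2037      0.0127
  C           0.00933     0.00933    -0.00311
  E             5.092       0.213    0.009589
  solve Keq expr → x = -0.00311; check Q = 0.007516

[L]_eq = 5.092 M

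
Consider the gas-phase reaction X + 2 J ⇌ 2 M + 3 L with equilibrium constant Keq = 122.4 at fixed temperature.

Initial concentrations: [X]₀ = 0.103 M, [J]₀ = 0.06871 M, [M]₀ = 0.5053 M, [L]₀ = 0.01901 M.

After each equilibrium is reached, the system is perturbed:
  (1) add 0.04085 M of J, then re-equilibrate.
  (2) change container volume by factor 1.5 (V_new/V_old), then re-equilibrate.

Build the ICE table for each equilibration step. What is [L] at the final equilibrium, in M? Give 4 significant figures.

[L]_eq = 0.1115 M

Q₀ = 0.003607 vs Keq = 122.4 ⇒ Q<K, forward
Step 1:
                  X         J         M         L
  Initial     0.103   0.06871    0.5053   0.01901
  Change   -0.03081  -0.06162   0.06162   0.09242
  Equil     0.07219  0.007094    0.5669    0.1114
  solve Keq expr → x = 0.03081; check Q = 122.4
Then add 0.04085 M of J.
Step 2:
                  X         J         M         L
  Initial   0.07219   0.04794    0.5669    0.1114
  Change   -0.01654  -0.03308   0.03308   0.04963
  Equil     0.05565   0.01486       0.6    0.1611
  solve Keq expr → x = 0.01654; check Q = 122.4
Then change container volume by factor 1.5 (V_new/V_old).
Step 3:
                  X         J         M         L
  Initial    0.0371  0.009907       0.4    0.1074
  Change  -0.001369 -0.002738  0.002738  0.004107
  Equil     0.03573  0.007168    0.4027    0.1115
  solve Keq expr → x = 0.001369; check Q = 122.4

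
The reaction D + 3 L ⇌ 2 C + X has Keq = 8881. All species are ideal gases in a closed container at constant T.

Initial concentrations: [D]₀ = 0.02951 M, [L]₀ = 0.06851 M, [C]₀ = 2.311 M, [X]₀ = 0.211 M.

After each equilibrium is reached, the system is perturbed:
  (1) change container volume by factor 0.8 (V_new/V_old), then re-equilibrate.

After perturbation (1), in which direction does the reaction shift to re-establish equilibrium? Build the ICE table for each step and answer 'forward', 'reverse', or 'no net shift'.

Direction: forward

Q₀ = 1.1875e+05 vs Keq = 8881 ⇒ Q>K, reverse
Step 1:
                  D         L         C         X
  init      0.02951   0.06851     2.311     0.211
  Δ         0.02056   0.06168  -0.04112  -0.02056
  eq        0.05007    0.1302      2.27    0.1904
  solve Keq expr → x = -0.02056; check Q = 8881
Then change container volume by factor 0.8 (V_new/V_old).
Step 2:
                  D         L         C         X
  init      0.06259    0.1627     2.837    0.2381
  Δ       -0.002834 -0.008502  0.005668  0.002834
  eq        0.05975    0.1542     2.843    0.2409
  solve Keq expr → x = 0.002834; check Q = 8881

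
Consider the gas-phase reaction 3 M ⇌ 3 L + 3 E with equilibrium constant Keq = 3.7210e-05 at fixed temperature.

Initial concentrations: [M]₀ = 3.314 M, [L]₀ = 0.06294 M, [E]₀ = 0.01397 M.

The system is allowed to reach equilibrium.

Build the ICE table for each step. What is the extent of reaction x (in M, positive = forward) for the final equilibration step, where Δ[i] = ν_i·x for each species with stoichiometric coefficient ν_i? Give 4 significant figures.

Q₀ = 1.8677e-11 vs Keq = 3.7210e-05 ⇒ Q<K, forward
Step 1:
                   M          L          E
  init         3.314    0.06294    0.01397
  Δ          -0.2807     0.2807     0.2807
  eq           3.033     0.3437     0.2947
  solve Keq expr → x = 0.09357; check Q = 3.7210e-05

x = 0.09357 M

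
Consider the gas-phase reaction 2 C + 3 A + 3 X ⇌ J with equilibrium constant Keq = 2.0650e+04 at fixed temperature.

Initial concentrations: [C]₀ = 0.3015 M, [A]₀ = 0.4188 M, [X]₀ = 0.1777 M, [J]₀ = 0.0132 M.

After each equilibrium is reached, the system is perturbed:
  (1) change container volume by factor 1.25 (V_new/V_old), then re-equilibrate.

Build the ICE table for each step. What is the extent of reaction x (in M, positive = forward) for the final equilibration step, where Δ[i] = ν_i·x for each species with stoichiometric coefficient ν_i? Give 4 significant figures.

Q₀ = 352.3 vs Keq = 2.0650e+04 ⇒ Q<K, forward
Step 1:
                  C         A         X         J
  I          0.3015    0.4188    0.1777    0.0132
  C        -0.05514  -0.08272  -0.08272   0.02757
  E          0.2464    0.3361   0.09498   0.04077
  solve Keq expr → x = 0.02757; check Q = 2.0650e+04
Then change container volume by factor 1.25 (V_new/V_old).
Step 2:
                  C         A         X         J
  I          0.1971    0.2689   0.07599   0.03262
  C          0.0165   0.02474   0.02474 -0.008248
  E          0.2136    0.2936    0.1007   0.02437
  solve Keq expr → x = -0.008248; check Q = 2.0650e+04

x = -0.008248 M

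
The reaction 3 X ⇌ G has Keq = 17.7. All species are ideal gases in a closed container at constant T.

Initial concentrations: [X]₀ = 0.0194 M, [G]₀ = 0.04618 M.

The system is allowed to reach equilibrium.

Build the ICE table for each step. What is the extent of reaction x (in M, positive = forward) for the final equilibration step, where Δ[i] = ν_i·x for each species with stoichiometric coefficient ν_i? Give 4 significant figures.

x = -0.02748 M

Q₀ = 6325 vs Keq = 17.7 ⇒ Q>K, reverse
Step 1:
                   X          G
  init        0.0194    0.04618
  Δ          0.08245   -0.02748
  eq          0.1018     0.0187
  solve Keq expr → x = -0.02748; check Q = 17.7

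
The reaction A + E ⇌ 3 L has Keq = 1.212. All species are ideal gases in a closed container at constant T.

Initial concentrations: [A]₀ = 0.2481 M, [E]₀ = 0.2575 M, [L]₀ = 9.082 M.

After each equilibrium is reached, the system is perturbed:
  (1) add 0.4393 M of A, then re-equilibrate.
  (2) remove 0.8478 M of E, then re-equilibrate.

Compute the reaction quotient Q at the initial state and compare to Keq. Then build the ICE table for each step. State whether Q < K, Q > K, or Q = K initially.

Q₀ = 1.1726e+04; Q > K (proceeds reverse)

Q₀ = 1.1726e+04 vs Keq = 1.212 ⇒ Q>K, reverse
Step 1:
                  A         E         L
  I          0.2481    0.2575     9.082
  C           2.354     2.354    -7.062
  E           2.602     2.612      2.02
  solve Keq expr → x = -2.354; check Q = 1.212
Then add 0.4393 M of A.
Step 2:
                  A         E         L
  I           3.042     2.612      2.02
  C        -0.03075  -0.03075   0.09224
  E           3.011     2.581     2.112
  solve Keq expr → x = 0.03075; check Q = 1.212
Then remove 0.8478 M of E.
Step 3:
                  A         E         L
  I           3.011     1.733     2.112
  C         0.07381   0.07381   -0.2214
  E           3.085     1.807      1.89
  solve Keq expr → x = -0.07381; check Q = 1.212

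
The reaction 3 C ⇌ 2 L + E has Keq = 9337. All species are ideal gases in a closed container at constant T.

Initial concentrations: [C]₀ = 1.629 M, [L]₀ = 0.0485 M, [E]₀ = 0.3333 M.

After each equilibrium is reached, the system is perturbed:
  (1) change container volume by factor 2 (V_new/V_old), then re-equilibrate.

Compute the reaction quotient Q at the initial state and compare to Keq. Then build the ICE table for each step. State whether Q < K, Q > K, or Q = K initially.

Q₀ = 1.8137e-04; Q < K (proceeds forward)

Q₀ = 1.8137e-04 vs Keq = 9337 ⇒ Q<K, forward
Step 1:
                  C         L         E
  I           1.629    0.0485    0.3333
  C          -1.581     1.054    0.5269
  E          0.0482     1.102    0.8602
  solve Keq expr → x = 0.5269; check Q = 9337
Then change container volume by factor 2 (V_new/V_old).
Step 2:
                  C         L         E
  I          0.0241    0.5512    0.4301
  C               0         0         0
  E          0.0241    0.5512    0.4301
  solve Keq expr → x = 0; check Q = 9337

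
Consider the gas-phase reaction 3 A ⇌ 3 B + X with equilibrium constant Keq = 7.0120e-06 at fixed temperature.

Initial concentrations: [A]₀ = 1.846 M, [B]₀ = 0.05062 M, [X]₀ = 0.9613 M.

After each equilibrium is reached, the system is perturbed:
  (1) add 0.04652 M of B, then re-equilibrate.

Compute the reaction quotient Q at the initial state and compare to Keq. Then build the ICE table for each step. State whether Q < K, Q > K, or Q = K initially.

Q₀ = 1.9821e-05 vs Keq = 7.0120e-06 ⇒ Q>K, reverse
Step 1:
                  A         B         X
  init        1.846   0.05062    0.9613
  Δ         0.01448  -0.01448 -0.004826
  eq           1.86   0.03614    0.9565
  solve Keq expr → x = -0.004826; check Q = 7.0120e-06
Then add 0.04652 M of B.
Step 2:
                  A         B         X
  init         1.86   0.08266    0.9565
  Δ         0.04544  -0.04544  -0.01515
  eq          1.906   0.03722    0.9413
  solve Keq expr → x = -0.01515; check Q = 7.0120e-06

Q₀ = 1.9821e-05; Q > K (proceeds reverse)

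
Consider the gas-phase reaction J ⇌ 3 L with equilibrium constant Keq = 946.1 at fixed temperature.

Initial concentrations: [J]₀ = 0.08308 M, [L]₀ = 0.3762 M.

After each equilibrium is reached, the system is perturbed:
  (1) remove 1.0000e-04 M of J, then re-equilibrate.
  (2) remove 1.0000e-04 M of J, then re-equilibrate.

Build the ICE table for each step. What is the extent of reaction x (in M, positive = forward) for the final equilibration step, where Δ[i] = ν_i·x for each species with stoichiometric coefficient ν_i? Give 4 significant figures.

Q₀ = 0.6409 vs Keq = 946.1 ⇒ Q<K, forward
Step 1:
                  J         L
  init      0.08308    0.3762
  Δ        -0.08282    0.2485
  eq      2.5764e-04    0.6247
  solve Keq expr → x = 0.08282; check Q = 946.1
Then remove 1.0000e-04 M of J.
Step 2:
                  J         L
  init    1.5764e-04    0.6247
  Δ       9.9630e-05 -2.9889e-04
  eq      2.5727e-04    0.6244
  solve Keq expr → x = -9.9630e-05; check Q = 946.1
Then remove 1.0000e-04 M of J.
Step 3:
                  J         L
  init    1.5727e-04    0.6244
  Δ       9.9631e-05 -2.9889e-04
  eq      2.5690e-04    0.6241
  solve Keq expr → x = -9.9631e-05; check Q = 946.1

x = -9.9631e-05 M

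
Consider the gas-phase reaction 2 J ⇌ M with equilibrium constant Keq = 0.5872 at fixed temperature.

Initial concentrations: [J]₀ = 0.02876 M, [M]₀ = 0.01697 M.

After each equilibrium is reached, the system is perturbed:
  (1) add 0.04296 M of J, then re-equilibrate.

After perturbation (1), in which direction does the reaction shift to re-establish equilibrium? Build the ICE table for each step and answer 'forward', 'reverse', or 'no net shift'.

Q₀ = 20.52 vs Keq = 0.5872 ⇒ Q>K, reverse
Step 1:
                  J         M
  Initial   0.02876   0.01697
  Change     0.0299  -0.01495
  Equil     0.05866   0.00202
  solve Keq expr → x = -0.01495; check Q = 0.5872
Then add 0.04296 M of J.
Step 2:
                  J         M
  Initial    0.1016   0.00202
  Change  -0.006569  0.003285
  Equil     0.09505  0.005305
  solve Keq expr → x = 0.003285; check Q = 0.5872

Direction: forward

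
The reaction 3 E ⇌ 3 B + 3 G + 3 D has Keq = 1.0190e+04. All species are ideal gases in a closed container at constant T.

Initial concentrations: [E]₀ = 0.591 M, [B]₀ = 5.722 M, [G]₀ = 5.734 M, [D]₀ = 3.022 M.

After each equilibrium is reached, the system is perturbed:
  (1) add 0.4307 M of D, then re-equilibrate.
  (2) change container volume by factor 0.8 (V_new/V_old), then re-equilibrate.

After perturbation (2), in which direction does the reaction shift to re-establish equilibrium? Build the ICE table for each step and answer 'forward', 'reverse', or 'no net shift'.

Direction: reverse

Q₀ = 4.7221e+06 vs Keq = 1.0190e+04 ⇒ Q>K, reverse
Step 1:
                  E         B         G         D
  Initial     0.591     5.722     5.734     3.022
  Change      1.175    -1.175    -1.175    -1.175
  Equil       1.766     4.547     4.559     1.847
  solve Keq expr → x = -0.3917; check Q = 1.0190e+04
Then add 0.4307 M of D.
Step 2:
                  E         B         G         D
  Initial     1.766     4.547     4.559     2.278
  Change     0.1451   -0.1451   -0.1451   -0.1451
  Equil       1.911     4.402     4.414     2.133
  solve Keq expr → x = -0.04838; check Q = 1.0190e+04
Then change container volume by factor 0.8 (V_new/V_old).
Step 3:
                  E         B         G         D
  Initial     2.389     5.502     5.517     2.666
  Change     0.3816   -0.3816   -0.3816   -0.3816
  Equil       2.771     5.121     5.136     2.284
  solve Keq expr → x = -0.1272; check Q = 1.0190e+04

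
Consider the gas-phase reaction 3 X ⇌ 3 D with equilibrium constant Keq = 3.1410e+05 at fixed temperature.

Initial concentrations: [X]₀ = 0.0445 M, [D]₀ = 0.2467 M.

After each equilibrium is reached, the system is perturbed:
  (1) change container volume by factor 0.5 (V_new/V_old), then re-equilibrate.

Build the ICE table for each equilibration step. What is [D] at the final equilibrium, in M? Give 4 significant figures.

Q₀ = 170.4 vs Keq = 3.1410e+05 ⇒ Q<K, forward
Step 1:
                   X          D
  Initial     0.0445     0.2467
  Change    -0.04028    0.04028
  Equil     0.004222      0.287
  solve Keq expr → x = 0.01343; check Q = 3.1410e+05
Then change container volume by factor 0.5 (V_new/V_old).
Step 2:
                   X          D
  Initial   0.008444      0.574
  Change           0          0
  Equil     0.008444      0.574
  solve Keq expr → x = 0; check Q = 3.1410e+05

[D]_eq = 0.574 M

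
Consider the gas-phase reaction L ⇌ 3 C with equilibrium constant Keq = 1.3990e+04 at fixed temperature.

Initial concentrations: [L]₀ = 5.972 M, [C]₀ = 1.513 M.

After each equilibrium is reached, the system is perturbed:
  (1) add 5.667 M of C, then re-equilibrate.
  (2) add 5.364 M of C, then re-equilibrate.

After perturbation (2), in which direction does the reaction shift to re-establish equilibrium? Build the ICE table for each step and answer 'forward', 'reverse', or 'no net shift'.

Q₀ = 0.58 vs Keq = 1.3990e+04 ⇒ Q<K, forward
Step 1:
                   L          C
  Initial      5.972      1.513
  Change      -5.545      16.63
  Equil       0.4272      18.15
  solve Keq expr → x = 5.545; check Q = 1.3990e+04
Then add 5.667 M of C.
Step 2:
                   L          C
  Initial     0.4272      23.81
  Change      0.3996     -1.199
  Equil       0.8268      22.62
  solve Keq expr → x = -0.3996; check Q = 1.3990e+04
Then add 5.364 M of C.
Step 3:
                   L          C
  Initial     0.8268      27.98
  Change      0.5002     -1.501
  Equil        1.327      26.48
  solve Keq expr → x = -0.5002; check Q = 1.3990e+04

Direction: reverse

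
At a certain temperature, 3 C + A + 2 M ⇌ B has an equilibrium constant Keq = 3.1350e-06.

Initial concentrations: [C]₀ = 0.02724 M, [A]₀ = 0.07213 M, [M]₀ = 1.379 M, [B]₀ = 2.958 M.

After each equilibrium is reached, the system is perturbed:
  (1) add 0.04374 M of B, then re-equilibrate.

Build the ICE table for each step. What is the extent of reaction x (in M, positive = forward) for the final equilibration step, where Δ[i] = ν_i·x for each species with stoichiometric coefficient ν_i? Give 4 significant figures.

x = -0.02963 M

Q₀ = 1.0669e+06 vs Keq = 3.1350e-06 ⇒ Q>K, reverse
Step 1:
                    C           A           M           B
  init        0.02724     0.07213       1.379       2.958
  Δ              8.19        2.73        5.46       -2.73
  eq            8.217       2.802       6.839       0.228
  solve Keq expr → x = -2.73; check Q = 3.1350e-06
Then add 0.04374 M of B.
Step 2:
                    C           A           M           B
  init          8.217       2.802       6.839      0.2717
  Δ           0.08889     0.02963     0.05926    -0.02963
  eq            8.306       2.832       6.898      0.2421
  solve Keq expr → x = -0.02963; check Q = 3.1350e-06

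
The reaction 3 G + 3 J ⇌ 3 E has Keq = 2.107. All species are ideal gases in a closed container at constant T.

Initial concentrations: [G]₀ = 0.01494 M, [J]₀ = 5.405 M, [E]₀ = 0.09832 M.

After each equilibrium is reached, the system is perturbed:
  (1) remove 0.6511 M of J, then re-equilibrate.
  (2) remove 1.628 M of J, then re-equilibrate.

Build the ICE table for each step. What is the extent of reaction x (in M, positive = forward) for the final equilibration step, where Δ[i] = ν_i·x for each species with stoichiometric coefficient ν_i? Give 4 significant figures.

Q₀ = 1.805 vs Keq = 2.107 ⇒ Q<K, forward
Step 1:
                   G          J          E
  Initial    0.01494      5.405    0.09832
  Change  -6.5460e-04 -6.5460e-04 6.5460e-04
  Equil      0.01429      5.404    0.09897
  solve Keq expr → x = 2.1820e-04; check Q = 2.107
Then remove 0.6511 M of J.
Step 2:
                   G          J          E
  Initial    0.01429      4.753    0.09897
  Change    0.001676   0.001676  -0.001676
  Equil      0.01596      4.755     0.0973
  solve Keq expr → x = -5.5871e-04; check Q = 2.107
Then remove 1.628 M of J.
Step 3:
                   G          J          E
  Initial    0.01596      3.127     0.0973
  Change    0.006613   0.006613  -0.006613
  Equil      0.02257      3.134    0.09069
  solve Keq expr → x = -0.002204; check Q = 2.107

x = -0.002204 M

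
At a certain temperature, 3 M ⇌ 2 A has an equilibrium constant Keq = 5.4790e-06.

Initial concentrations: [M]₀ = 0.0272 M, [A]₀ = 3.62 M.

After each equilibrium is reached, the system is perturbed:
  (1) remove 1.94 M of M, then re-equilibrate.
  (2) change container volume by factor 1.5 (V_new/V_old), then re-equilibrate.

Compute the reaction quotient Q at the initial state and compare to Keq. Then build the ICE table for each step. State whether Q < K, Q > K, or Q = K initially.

Q₀ = 6.5119e+05 vs Keq = 5.4790e-06 ⇒ Q>K, reverse
Step 1:
                   M          A
  init        0.0272       3.62
  Δ            5.386     -3.591
  eq           5.413    0.02948
  solve Keq expr → x = -1.795; check Q = 5.4790e-06
Then remove 1.94 M of M.
Step 2:
                   M          A
  init         3.473    0.02948
  Δ          0.02128   -0.01419
  eq           3.494    0.01529
  solve Keq expr → x = -0.007095; check Q = 5.4790e-06
Then change container volume by factor 1.5 (V_new/V_old).
Step 3:
                   M          A
  init          2.33    0.01019
  Δ         0.002783  -0.001855
  eq           2.332   0.008337
  solve Keq expr → x = -9.2775e-04; check Q = 5.4790e-06

Q₀ = 6.5119e+05; Q > K (proceeds reverse)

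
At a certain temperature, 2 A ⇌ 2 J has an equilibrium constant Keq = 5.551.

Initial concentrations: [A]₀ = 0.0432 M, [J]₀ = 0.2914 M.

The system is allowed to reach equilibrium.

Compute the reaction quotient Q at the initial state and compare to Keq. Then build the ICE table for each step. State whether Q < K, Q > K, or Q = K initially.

Q₀ = 45.5; Q > K (proceeds reverse)

Q₀ = 45.5 vs Keq = 5.551 ⇒ Q>K, reverse
Step 1:
                   A          J
  I           0.0432     0.2914
  C           0.0565    -0.0565
  E           0.0997     0.2349
  solve Keq expr → x = -0.02825; check Q = 5.551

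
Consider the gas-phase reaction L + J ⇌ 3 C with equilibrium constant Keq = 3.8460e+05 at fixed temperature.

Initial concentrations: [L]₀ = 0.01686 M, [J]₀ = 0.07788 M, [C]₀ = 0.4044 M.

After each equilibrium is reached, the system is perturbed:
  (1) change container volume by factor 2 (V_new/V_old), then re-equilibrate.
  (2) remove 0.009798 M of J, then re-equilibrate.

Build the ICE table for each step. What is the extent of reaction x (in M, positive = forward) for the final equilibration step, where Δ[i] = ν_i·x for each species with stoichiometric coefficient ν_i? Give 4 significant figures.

Q₀ = 50.37 vs Keq = 3.8460e+05 ⇒ Q<K, forward
Step 1:
                    L           J           C
  Initial     0.01686     0.07788      0.4044
  Change     -0.01686    -0.01686     0.05057
  Equil    4.0127e-06     0.06102       0.455
  solve Keq expr → x = 0.01686; check Q = 3.8460e+05
Then change container volume by factor 2 (V_new/V_old).
Step 2:
                    L           J           C
  Initial  2.0063e-06     0.03051      0.2275
  Change  -1.0031e-06 -1.0031e-06  3.0093e-06
  Equil    1.0032e-06     0.03051      0.2275
  solve Keq expr → x = 1.0031e-06; check Q = 3.8460e+05
Then remove 0.009798 M of J.
Step 3:
                    L           J           C
  Initial  1.0032e-06     0.02071      0.2275
  Change   4.7451e-07  4.7451e-07 -1.4235e-06
  Equil    1.4777e-06     0.02071      0.2275
  solve Keq expr → x = -4.7451e-07; check Q = 3.8460e+05

x = -4.7451e-07 M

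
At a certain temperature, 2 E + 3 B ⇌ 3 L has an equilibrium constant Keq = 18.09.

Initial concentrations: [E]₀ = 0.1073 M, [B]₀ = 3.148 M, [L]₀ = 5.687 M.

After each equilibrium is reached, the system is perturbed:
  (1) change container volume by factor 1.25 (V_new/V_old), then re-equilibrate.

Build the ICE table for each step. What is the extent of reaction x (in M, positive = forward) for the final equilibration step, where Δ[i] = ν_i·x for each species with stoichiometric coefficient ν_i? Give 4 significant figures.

Q₀ = 512.1 vs Keq = 18.09 ⇒ Q>K, reverse
Step 1:
                    E           B           L
  I            0.1073       3.148       5.687
  C            0.3039      0.4558     -0.4558
  E            0.4112       3.604       5.231
  solve Keq expr → x = -0.1519; check Q = 18.09
Then change container volume by factor 1.25 (V_new/V_old).
Step 2:
                    E           B           L
  I            0.3289       2.883       4.185
  C           0.05407      0.0811     -0.0811
  E             0.383       2.964       4.104
  solve Keq expr → x = -0.02703; check Q = 18.09

x = -0.02703 M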